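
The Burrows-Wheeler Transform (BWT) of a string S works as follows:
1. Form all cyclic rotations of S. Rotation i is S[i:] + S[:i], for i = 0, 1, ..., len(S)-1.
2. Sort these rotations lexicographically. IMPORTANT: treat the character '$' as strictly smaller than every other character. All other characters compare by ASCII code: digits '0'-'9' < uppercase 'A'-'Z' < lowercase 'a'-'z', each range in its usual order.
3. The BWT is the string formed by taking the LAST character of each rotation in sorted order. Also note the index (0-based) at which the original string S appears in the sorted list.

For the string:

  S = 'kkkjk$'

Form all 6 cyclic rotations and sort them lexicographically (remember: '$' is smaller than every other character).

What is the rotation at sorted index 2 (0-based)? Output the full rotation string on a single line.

Answer: k$kkkj

Derivation:
All 6 rotations (rotation i = S[i:]+S[:i]):
  rot[0] = kkkjk$
  rot[1] = kkjk$k
  rot[2] = kjk$kk
  rot[3] = jk$kkk
  rot[4] = k$kkkj
  rot[5] = $kkkjk
Sorted (with $ < everything):
  sorted[0] = $kkkjk
  sorted[1] = jk$kkk
  sorted[2] = k$kkkj
  sorted[3] = kjk$kk
  sorted[4] = kkjk$k
  sorted[5] = kkkjk$
sorted[2] = k$kkkj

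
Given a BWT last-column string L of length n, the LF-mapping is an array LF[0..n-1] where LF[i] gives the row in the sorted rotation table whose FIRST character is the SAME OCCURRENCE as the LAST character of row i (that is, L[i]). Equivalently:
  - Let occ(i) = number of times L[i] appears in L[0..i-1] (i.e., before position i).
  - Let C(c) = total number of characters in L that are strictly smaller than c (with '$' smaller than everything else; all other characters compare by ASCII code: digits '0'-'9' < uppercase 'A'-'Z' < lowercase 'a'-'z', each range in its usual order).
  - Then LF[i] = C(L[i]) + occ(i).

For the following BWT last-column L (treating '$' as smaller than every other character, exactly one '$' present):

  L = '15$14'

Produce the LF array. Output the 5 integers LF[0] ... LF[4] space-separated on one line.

Answer: 1 4 0 2 3

Derivation:
Char counts: '$':1, '1':2, '4':1, '5':1
C (first-col start): C('$')=0, C('1')=1, C('4')=3, C('5')=4
L[0]='1': occ=0, LF[0]=C('1')+0=1+0=1
L[1]='5': occ=0, LF[1]=C('5')+0=4+0=4
L[2]='$': occ=0, LF[2]=C('$')+0=0+0=0
L[3]='1': occ=1, LF[3]=C('1')+1=1+1=2
L[4]='4': occ=0, LF[4]=C('4')+0=3+0=3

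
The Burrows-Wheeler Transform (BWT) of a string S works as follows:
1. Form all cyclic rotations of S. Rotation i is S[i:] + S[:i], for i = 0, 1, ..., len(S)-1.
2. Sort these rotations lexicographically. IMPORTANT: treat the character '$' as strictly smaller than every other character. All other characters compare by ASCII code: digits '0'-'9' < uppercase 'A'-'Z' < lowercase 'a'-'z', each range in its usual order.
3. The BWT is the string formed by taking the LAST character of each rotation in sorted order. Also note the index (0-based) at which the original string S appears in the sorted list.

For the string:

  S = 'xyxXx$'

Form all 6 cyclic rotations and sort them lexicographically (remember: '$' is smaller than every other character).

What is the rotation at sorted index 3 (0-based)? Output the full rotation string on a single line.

All 6 rotations (rotation i = S[i:]+S[:i]):
  rot[0] = xyxXx$
  rot[1] = yxXx$x
  rot[2] = xXx$xy
  rot[3] = Xx$xyx
  rot[4] = x$xyxX
  rot[5] = $xyxXx
Sorted (with $ < everything):
  sorted[0] = $xyxXx
  sorted[1] = Xx$xyx
  sorted[2] = x$xyxX
  sorted[3] = xXx$xy
  sorted[4] = xyxXx$
  sorted[5] = yxXx$x
sorted[3] = xXx$xy

Answer: xXx$xy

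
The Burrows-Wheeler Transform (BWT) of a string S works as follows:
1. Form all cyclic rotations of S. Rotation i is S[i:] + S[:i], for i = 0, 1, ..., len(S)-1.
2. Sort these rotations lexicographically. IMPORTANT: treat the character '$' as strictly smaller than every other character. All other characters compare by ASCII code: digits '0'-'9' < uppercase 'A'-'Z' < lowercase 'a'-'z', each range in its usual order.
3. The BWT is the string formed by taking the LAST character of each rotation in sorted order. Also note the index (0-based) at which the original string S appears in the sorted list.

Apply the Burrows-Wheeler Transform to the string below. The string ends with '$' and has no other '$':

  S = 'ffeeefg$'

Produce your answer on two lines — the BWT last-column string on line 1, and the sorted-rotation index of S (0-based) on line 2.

Answer: gfeef$ef
5

Derivation:
All 8 rotations (rotation i = S[i:]+S[:i]):
  rot[0] = ffeeefg$
  rot[1] = feeefg$f
  rot[2] = eeefg$ff
  rot[3] = eefg$ffe
  rot[4] = efg$ffee
  rot[5] = fg$ffeee
  rot[6] = g$ffeeef
  rot[7] = $ffeeefg
Sorted (with $ < everything):
  sorted[0] = $ffeeefg  (last char: 'g')
  sorted[1] = eeefg$ff  (last char: 'f')
  sorted[2] = eefg$ffe  (last char: 'e')
  sorted[3] = efg$ffee  (last char: 'e')
  sorted[4] = feeefg$f  (last char: 'f')
  sorted[5] = ffeeefg$  (last char: '$')
  sorted[6] = fg$ffeee  (last char: 'e')
  sorted[7] = g$ffeeef  (last char: 'f')
Last column: gfeef$ef
Original string S is at sorted index 5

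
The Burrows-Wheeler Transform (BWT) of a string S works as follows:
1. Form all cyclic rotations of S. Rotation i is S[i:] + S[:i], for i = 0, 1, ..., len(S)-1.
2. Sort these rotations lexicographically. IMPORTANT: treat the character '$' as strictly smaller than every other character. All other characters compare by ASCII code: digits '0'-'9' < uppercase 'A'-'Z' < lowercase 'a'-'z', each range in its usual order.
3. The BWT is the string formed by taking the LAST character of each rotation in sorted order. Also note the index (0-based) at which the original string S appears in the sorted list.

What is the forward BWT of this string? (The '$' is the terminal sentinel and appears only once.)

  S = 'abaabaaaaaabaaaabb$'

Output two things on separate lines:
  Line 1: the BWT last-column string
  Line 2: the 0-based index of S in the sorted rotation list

Answer: bbaabaabaaaa$abaaaa
12

Derivation:
All 19 rotations (rotation i = S[i:]+S[:i]):
  rot[0] = abaabaaaaaabaaaabb$
  rot[1] = baabaaaaaabaaaabb$a
  rot[2] = aabaaaaaabaaaabb$ab
  rot[3] = abaaaaaabaaaabb$aba
  rot[4] = baaaaaabaaaabb$abaa
  rot[5] = aaaaaabaaaabb$abaab
  rot[6] = aaaaabaaaabb$abaaba
  rot[7] = aaaabaaaabb$abaabaa
  rot[8] = aaabaaaabb$abaabaaa
  rot[9] = aabaaaabb$abaabaaaa
  rot[10] = abaaaabb$abaabaaaaa
  rot[11] = baaaabb$abaabaaaaaa
  rot[12] = aaaabb$abaabaaaaaab
  rot[13] = aaabb$abaabaaaaaaba
  rot[14] = aabb$abaabaaaaaabaa
  rot[15] = abb$abaabaaaaaabaaa
  rot[16] = bb$abaabaaaaaabaaaa
  rot[17] = b$abaabaaaaaabaaaab
  rot[18] = $abaabaaaaaabaaaabb
Sorted (with $ < everything):
  sorted[0] = $abaabaaaaaabaaaabb  (last char: 'b')
  sorted[1] = aaaaaabaaaabb$abaab  (last char: 'b')
  sorted[2] = aaaaabaaaabb$abaaba  (last char: 'a')
  sorted[3] = aaaabaaaabb$abaabaa  (last char: 'a')
  sorted[4] = aaaabb$abaabaaaaaab  (last char: 'b')
  sorted[5] = aaabaaaabb$abaabaaa  (last char: 'a')
  sorted[6] = aaabb$abaabaaaaaaba  (last char: 'a')
  sorted[7] = aabaaaaaabaaaabb$ab  (last char: 'b')
  sorted[8] = aabaaaabb$abaabaaaa  (last char: 'a')
  sorted[9] = aabb$abaabaaaaaabaa  (last char: 'a')
  sorted[10] = abaaaaaabaaaabb$aba  (last char: 'a')
  sorted[11] = abaaaabb$abaabaaaaa  (last char: 'a')
  sorted[12] = abaabaaaaaabaaaabb$  (last char: '$')
  sorted[13] = abb$abaabaaaaaabaaa  (last char: 'a')
  sorted[14] = b$abaabaaaaaabaaaab  (last char: 'b')
  sorted[15] = baaaaaabaaaabb$abaa  (last char: 'a')
  sorted[16] = baaaabb$abaabaaaaaa  (last char: 'a')
  sorted[17] = baabaaaaaabaaaabb$a  (last char: 'a')
  sorted[18] = bb$abaabaaaaaabaaaa  (last char: 'a')
Last column: bbaabaabaaaa$abaaaa
Original string S is at sorted index 12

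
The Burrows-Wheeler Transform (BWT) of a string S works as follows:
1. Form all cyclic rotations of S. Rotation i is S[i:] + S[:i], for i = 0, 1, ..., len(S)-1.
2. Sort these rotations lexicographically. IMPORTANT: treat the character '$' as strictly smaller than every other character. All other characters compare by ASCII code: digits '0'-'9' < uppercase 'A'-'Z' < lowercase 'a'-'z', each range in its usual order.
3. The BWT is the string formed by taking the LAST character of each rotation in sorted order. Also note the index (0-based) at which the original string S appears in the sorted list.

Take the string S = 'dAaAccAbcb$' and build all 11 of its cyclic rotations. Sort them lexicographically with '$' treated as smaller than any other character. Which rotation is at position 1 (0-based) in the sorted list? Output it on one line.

All 11 rotations (rotation i = S[i:]+S[:i]):
  rot[0] = dAaAccAbcb$
  rot[1] = AaAccAbcb$d
  rot[2] = aAccAbcb$dA
  rot[3] = AccAbcb$dAa
  rot[4] = ccAbcb$dAaA
  rot[5] = cAbcb$dAaAc
  rot[6] = Abcb$dAaAcc
  rot[7] = bcb$dAaAccA
  rot[8] = cb$dAaAccAb
  rot[9] = b$dAaAccAbc
  rot[10] = $dAaAccAbcb
Sorted (with $ < everything):
  sorted[0] = $dAaAccAbcb
  sorted[1] = AaAccAbcb$d
  sorted[2] = Abcb$dAaAcc
  sorted[3] = AccAbcb$dAa
  sorted[4] = aAccAbcb$dA
  sorted[5] = b$dAaAccAbc
  sorted[6] = bcb$dAaAccA
  sorted[7] = cAbcb$dAaAc
  sorted[8] = cb$dAaAccAb
  sorted[9] = ccAbcb$dAaA
  sorted[10] = dAaAccAbcb$
sorted[1] = AaAccAbcb$d

Answer: AaAccAbcb$d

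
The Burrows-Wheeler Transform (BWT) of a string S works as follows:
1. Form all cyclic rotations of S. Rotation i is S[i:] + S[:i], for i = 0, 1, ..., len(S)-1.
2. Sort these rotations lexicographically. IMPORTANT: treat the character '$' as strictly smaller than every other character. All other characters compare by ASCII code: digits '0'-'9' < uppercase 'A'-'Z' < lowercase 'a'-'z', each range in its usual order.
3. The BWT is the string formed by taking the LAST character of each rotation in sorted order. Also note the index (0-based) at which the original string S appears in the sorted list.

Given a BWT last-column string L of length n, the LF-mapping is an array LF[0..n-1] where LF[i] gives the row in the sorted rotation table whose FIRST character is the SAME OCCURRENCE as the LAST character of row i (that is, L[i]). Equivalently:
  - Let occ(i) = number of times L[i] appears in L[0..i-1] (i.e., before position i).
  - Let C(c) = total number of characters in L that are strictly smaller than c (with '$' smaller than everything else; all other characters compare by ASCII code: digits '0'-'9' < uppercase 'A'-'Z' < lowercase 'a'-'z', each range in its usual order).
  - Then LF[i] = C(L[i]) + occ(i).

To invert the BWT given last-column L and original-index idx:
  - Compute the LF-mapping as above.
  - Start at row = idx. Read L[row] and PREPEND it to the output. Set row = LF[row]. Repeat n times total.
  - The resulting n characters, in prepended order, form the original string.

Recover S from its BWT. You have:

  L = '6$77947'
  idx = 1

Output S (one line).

LF mapping: 2 0 3 4 6 1 5
Walk LF starting at row 1, prepending L[row]:
  step 1: row=1, L[1]='$', prepend. Next row=LF[1]=0
  step 2: row=0, L[0]='6', prepend. Next row=LF[0]=2
  step 3: row=2, L[2]='7', prepend. Next row=LF[2]=3
  step 4: row=3, L[3]='7', prepend. Next row=LF[3]=4
  step 5: row=4, L[4]='9', prepend. Next row=LF[4]=6
  step 6: row=6, L[6]='7', prepend. Next row=LF[6]=5
  step 7: row=5, L[5]='4', prepend. Next row=LF[5]=1
Reversed output: 479776$

Answer: 479776$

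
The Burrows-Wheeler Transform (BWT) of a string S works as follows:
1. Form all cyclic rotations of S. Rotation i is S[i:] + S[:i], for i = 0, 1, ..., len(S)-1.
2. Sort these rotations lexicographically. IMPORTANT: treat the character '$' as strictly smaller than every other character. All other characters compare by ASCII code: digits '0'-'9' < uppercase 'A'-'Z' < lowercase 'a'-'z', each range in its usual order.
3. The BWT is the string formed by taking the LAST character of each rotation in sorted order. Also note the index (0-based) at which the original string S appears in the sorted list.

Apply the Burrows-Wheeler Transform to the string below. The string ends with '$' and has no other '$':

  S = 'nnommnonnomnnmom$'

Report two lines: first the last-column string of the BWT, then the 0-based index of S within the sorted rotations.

All 17 rotations (rotation i = S[i:]+S[:i]):
  rot[0] = nnommnonnomnnmom$
  rot[1] = nommnonnomnnmom$n
  rot[2] = ommnonnomnnmom$nn
  rot[3] = mmnonnomnnmom$nno
  rot[4] = mnonnomnnmom$nnom
  rot[5] = nonnomnnmom$nnomm
  rot[6] = onnomnnmom$nnommn
  rot[7] = nnomnnmom$nnommno
  rot[8] = nomnnmom$nnommnon
  rot[9] = omnnmom$nnommnonn
  rot[10] = mnnmom$nnommnonno
  rot[11] = nnmom$nnommnonnom
  rot[12] = nmom$nnommnonnomn
  rot[13] = mom$nnommnonnomnn
  rot[14] = om$nnommnonnomnnm
  rot[15] = m$nnommnonnomnnmo
  rot[16] = $nnommnonnomnnmom
Sorted (with $ < everything):
  sorted[0] = $nnommnonnomnnmom  (last char: 'm')
  sorted[1] = m$nnommnonnomnnmo  (last char: 'o')
  sorted[2] = mmnonnomnnmom$nno  (last char: 'o')
  sorted[3] = mnnmom$nnommnonno  (last char: 'o')
  sorted[4] = mnonnomnnmom$nnom  (last char: 'm')
  sorted[5] = mom$nnommnonnomnn  (last char: 'n')
  sorted[6] = nmom$nnommnonnomn  (last char: 'n')
  sorted[7] = nnmom$nnommnonnom  (last char: 'm')
  sorted[8] = nnommnonnomnnmom$  (last char: '$')
  sorted[9] = nnomnnmom$nnommno  (last char: 'o')
  sorted[10] = nommnonnomnnmom$n  (last char: 'n')
  sorted[11] = nomnnmom$nnommnon  (last char: 'n')
  sorted[12] = nonnomnnmom$nnomm  (last char: 'm')
  sorted[13] = om$nnommnonnomnnm  (last char: 'm')
  sorted[14] = ommnonnomnnmom$nn  (last char: 'n')
  sorted[15] = omnnmom$nnommnonn  (last char: 'n')
  sorted[16] = onnomnnmom$nnommn  (last char: 'n')
Last column: mooomnnm$onnmmnnn
Original string S is at sorted index 8

Answer: mooomnnm$onnmmnnn
8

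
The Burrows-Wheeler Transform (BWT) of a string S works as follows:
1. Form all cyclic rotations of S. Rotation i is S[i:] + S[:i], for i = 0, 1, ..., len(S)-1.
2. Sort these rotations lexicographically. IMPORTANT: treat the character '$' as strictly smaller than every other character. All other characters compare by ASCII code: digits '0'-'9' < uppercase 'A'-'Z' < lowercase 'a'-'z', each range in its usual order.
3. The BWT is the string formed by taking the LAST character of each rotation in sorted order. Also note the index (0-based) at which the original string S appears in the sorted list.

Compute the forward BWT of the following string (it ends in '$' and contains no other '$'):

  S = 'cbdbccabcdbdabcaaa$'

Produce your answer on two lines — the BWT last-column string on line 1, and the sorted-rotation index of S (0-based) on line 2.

All 19 rotations (rotation i = S[i:]+S[:i]):
  rot[0] = cbdbccabcdbdabcaaa$
  rot[1] = bdbccabcdbdabcaaa$c
  rot[2] = dbccabcdbdabcaaa$cb
  rot[3] = bccabcdbdabcaaa$cbd
  rot[4] = ccabcdbdabcaaa$cbdb
  rot[5] = cabcdbdabcaaa$cbdbc
  rot[6] = abcdbdabcaaa$cbdbcc
  rot[7] = bcdbdabcaaa$cbdbcca
  rot[8] = cdbdabcaaa$cbdbccab
  rot[9] = dbdabcaaa$cbdbccabc
  rot[10] = bdabcaaa$cbdbccabcd
  rot[11] = dabcaaa$cbdbccabcdb
  rot[12] = abcaaa$cbdbccabcdbd
  rot[13] = bcaaa$cbdbccabcdbda
  rot[14] = caaa$cbdbccabcdbdab
  rot[15] = aaa$cbdbccabcdbdabc
  rot[16] = aa$cbdbccabcdbdabca
  rot[17] = a$cbdbccabcdbdabcaa
  rot[18] = $cbdbccabcdbdabcaaa
Sorted (with $ < everything):
  sorted[0] = $cbdbccabcdbdabcaaa  (last char: 'a')
  sorted[1] = a$cbdbccabcdbdabcaa  (last char: 'a')
  sorted[2] = aa$cbdbccabcdbdabca  (last char: 'a')
  sorted[3] = aaa$cbdbccabcdbdabc  (last char: 'c')
  sorted[4] = abcaaa$cbdbccabcdbd  (last char: 'd')
  sorted[5] = abcdbdabcaaa$cbdbcc  (last char: 'c')
  sorted[6] = bcaaa$cbdbccabcdbda  (last char: 'a')
  sorted[7] = bccabcdbdabcaaa$cbd  (last char: 'd')
  sorted[8] = bcdbdabcaaa$cbdbcca  (last char: 'a')
  sorted[9] = bdabcaaa$cbdbccabcd  (last char: 'd')
  sorted[10] = bdbccabcdbdabcaaa$c  (last char: 'c')
  sorted[11] = caaa$cbdbccabcdbdab  (last char: 'b')
  sorted[12] = cabcdbdabcaaa$cbdbc  (last char: 'c')
  sorted[13] = cbdbccabcdbdabcaaa$  (last char: '$')
  sorted[14] = ccabcdbdabcaaa$cbdb  (last char: 'b')
  sorted[15] = cdbdabcaaa$cbdbccab  (last char: 'b')
  sorted[16] = dabcaaa$cbdbccabcdb  (last char: 'b')
  sorted[17] = dbccabcdbdabcaaa$cb  (last char: 'b')
  sorted[18] = dbdabcaaa$cbdbccabc  (last char: 'c')
Last column: aaacdcadadcbc$bbbbc
Original string S is at sorted index 13

Answer: aaacdcadadcbc$bbbbc
13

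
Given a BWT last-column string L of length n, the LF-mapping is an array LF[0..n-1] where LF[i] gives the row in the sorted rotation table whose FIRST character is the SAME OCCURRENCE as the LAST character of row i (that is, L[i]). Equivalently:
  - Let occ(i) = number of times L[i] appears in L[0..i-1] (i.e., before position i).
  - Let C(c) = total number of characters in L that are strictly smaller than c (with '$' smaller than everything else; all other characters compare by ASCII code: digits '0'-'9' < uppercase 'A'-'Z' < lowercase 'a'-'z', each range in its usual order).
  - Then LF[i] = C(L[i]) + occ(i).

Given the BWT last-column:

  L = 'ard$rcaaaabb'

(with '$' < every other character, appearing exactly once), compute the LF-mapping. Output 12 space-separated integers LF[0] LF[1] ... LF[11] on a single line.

Char counts: '$':1, 'a':5, 'b':2, 'c':1, 'd':1, 'r':2
C (first-col start): C('$')=0, C('a')=1, C('b')=6, C('c')=8, C('d')=9, C('r')=10
L[0]='a': occ=0, LF[0]=C('a')+0=1+0=1
L[1]='r': occ=0, LF[1]=C('r')+0=10+0=10
L[2]='d': occ=0, LF[2]=C('d')+0=9+0=9
L[3]='$': occ=0, LF[3]=C('$')+0=0+0=0
L[4]='r': occ=1, LF[4]=C('r')+1=10+1=11
L[5]='c': occ=0, LF[5]=C('c')+0=8+0=8
L[6]='a': occ=1, LF[6]=C('a')+1=1+1=2
L[7]='a': occ=2, LF[7]=C('a')+2=1+2=3
L[8]='a': occ=3, LF[8]=C('a')+3=1+3=4
L[9]='a': occ=4, LF[9]=C('a')+4=1+4=5
L[10]='b': occ=0, LF[10]=C('b')+0=6+0=6
L[11]='b': occ=1, LF[11]=C('b')+1=6+1=7

Answer: 1 10 9 0 11 8 2 3 4 5 6 7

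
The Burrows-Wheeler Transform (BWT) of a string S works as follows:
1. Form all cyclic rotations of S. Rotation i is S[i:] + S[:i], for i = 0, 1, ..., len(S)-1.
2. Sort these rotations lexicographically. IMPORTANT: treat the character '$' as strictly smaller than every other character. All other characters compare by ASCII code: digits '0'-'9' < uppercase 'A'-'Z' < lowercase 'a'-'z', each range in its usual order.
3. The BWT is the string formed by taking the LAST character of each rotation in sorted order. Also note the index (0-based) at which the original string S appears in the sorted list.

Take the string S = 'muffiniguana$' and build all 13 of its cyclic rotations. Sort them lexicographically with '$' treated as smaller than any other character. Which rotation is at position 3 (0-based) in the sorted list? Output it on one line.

All 13 rotations (rotation i = S[i:]+S[:i]):
  rot[0] = muffiniguana$
  rot[1] = uffiniguana$m
  rot[2] = ffiniguana$mu
  rot[3] = finiguana$muf
  rot[4] = iniguana$muff
  rot[5] = niguana$muffi
  rot[6] = iguana$muffin
  rot[7] = guana$muffini
  rot[8] = uana$muffinig
  rot[9] = ana$muffinigu
  rot[10] = na$muffinigua
  rot[11] = a$muffiniguan
  rot[12] = $muffiniguana
Sorted (with $ < everything):
  sorted[0] = $muffiniguana
  sorted[1] = a$muffiniguan
  sorted[2] = ana$muffinigu
  sorted[3] = ffiniguana$mu
  sorted[4] = finiguana$muf
  sorted[5] = guana$muffini
  sorted[6] = iguana$muffin
  sorted[7] = iniguana$muff
  sorted[8] = muffiniguana$
  sorted[9] = na$muffinigua
  sorted[10] = niguana$muffi
  sorted[11] = uana$muffinig
  sorted[12] = uffiniguana$m
sorted[3] = ffiniguana$mu

Answer: ffiniguana$mu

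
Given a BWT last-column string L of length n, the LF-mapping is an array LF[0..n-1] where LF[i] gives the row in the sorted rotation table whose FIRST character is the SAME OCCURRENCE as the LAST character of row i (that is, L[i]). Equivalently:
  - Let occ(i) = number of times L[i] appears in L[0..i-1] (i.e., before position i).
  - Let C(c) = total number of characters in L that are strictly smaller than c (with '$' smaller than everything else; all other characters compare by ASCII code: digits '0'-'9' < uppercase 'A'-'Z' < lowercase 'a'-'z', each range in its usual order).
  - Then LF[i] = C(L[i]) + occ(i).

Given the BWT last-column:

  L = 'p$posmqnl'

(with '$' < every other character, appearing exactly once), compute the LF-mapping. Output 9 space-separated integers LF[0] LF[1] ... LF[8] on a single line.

Char counts: '$':1, 'l':1, 'm':1, 'n':1, 'o':1, 'p':2, 'q':1, 's':1
C (first-col start): C('$')=0, C('l')=1, C('m')=2, C('n')=3, C('o')=4, C('p')=5, C('q')=7, C('s')=8
L[0]='p': occ=0, LF[0]=C('p')+0=5+0=5
L[1]='$': occ=0, LF[1]=C('$')+0=0+0=0
L[2]='p': occ=1, LF[2]=C('p')+1=5+1=6
L[3]='o': occ=0, LF[3]=C('o')+0=4+0=4
L[4]='s': occ=0, LF[4]=C('s')+0=8+0=8
L[5]='m': occ=0, LF[5]=C('m')+0=2+0=2
L[6]='q': occ=0, LF[6]=C('q')+0=7+0=7
L[7]='n': occ=0, LF[7]=C('n')+0=3+0=3
L[8]='l': occ=0, LF[8]=C('l')+0=1+0=1

Answer: 5 0 6 4 8 2 7 3 1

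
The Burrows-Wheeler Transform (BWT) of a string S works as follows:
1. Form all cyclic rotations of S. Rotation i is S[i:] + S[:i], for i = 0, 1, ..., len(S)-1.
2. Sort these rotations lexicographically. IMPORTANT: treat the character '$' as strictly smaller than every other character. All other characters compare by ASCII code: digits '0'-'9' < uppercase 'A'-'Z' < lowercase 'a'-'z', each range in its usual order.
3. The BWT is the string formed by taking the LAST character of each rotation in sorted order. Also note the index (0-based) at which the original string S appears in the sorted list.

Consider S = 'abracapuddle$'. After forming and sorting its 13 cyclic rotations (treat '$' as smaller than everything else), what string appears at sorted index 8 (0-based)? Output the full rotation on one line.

All 13 rotations (rotation i = S[i:]+S[:i]):
  rot[0] = abracapuddle$
  rot[1] = bracapuddle$a
  rot[2] = racapuddle$ab
  rot[3] = acapuddle$abr
  rot[4] = capuddle$abra
  rot[5] = apuddle$abrac
  rot[6] = puddle$abraca
  rot[7] = uddle$abracap
  rot[8] = ddle$abracapu
  rot[9] = dle$abracapud
  rot[10] = le$abracapudd
  rot[11] = e$abracapuddl
  rot[12] = $abracapuddle
Sorted (with $ < everything):
  sorted[0] = $abracapuddle
  sorted[1] = abracapuddle$
  sorted[2] = acapuddle$abr
  sorted[3] = apuddle$abrac
  sorted[4] = bracapuddle$a
  sorted[5] = capuddle$abra
  sorted[6] = ddle$abracapu
  sorted[7] = dle$abracapud
  sorted[8] = e$abracapuddl
  sorted[9] = le$abracapudd
  sorted[10] = puddle$abraca
  sorted[11] = racapuddle$ab
  sorted[12] = uddle$abracap
sorted[8] = e$abracapuddl

Answer: e$abracapuddl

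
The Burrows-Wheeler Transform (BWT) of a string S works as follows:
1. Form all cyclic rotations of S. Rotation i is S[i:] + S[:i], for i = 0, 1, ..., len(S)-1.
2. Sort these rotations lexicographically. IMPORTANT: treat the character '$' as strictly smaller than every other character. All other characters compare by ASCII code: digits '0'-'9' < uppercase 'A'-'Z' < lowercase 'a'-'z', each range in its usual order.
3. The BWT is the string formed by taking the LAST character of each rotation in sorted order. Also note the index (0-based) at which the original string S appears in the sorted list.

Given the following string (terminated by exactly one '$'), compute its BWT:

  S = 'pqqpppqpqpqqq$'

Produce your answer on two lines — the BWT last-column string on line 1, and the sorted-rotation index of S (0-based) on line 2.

All 14 rotations (rotation i = S[i:]+S[:i]):
  rot[0] = pqqpppqpqpqqq$
  rot[1] = qqpppqpqpqqq$p
  rot[2] = qpppqpqpqqq$pq
  rot[3] = pppqpqpqqq$pqq
  rot[4] = ppqpqpqqq$pqqp
  rot[5] = pqpqpqqq$pqqpp
  rot[6] = qpqpqqq$pqqppp
  rot[7] = pqpqqq$pqqpppq
  rot[8] = qpqqq$pqqpppqp
  rot[9] = pqqq$pqqpppqpq
  rot[10] = qqq$pqqpppqpqp
  rot[11] = qq$pqqpppqpqpq
  rot[12] = q$pqqpppqpqpqq
  rot[13] = $pqqpppqpqpqqq
Sorted (with $ < everything):
  sorted[0] = $pqqpppqpqpqqq  (last char: 'q')
  sorted[1] = pppqpqpqqq$pqq  (last char: 'q')
  sorted[2] = ppqpqpqqq$pqqp  (last char: 'p')
  sorted[3] = pqpqpqqq$pqqpp  (last char: 'p')
  sorted[4] = pqpqqq$pqqpppq  (last char: 'q')
  sorted[5] = pqqpppqpqpqqq$  (last char: '$')
  sorted[6] = pqqq$pqqpppqpq  (last char: 'q')
  sorted[7] = q$pqqpppqpqpqq  (last char: 'q')
  sorted[8] = qpppqpqpqqq$pq  (last char: 'q')
  sorted[9] = qpqpqqq$pqqppp  (last char: 'p')
  sorted[10] = qpqqq$pqqpppqp  (last char: 'p')
  sorted[11] = qq$pqqpppqpqpq  (last char: 'q')
  sorted[12] = qqpppqpqpqqq$p  (last char: 'p')
  sorted[13] = qqq$pqqpppqpqp  (last char: 'p')
Last column: qqppq$qqqppqpp
Original string S is at sorted index 5

Answer: qqppq$qqqppqpp
5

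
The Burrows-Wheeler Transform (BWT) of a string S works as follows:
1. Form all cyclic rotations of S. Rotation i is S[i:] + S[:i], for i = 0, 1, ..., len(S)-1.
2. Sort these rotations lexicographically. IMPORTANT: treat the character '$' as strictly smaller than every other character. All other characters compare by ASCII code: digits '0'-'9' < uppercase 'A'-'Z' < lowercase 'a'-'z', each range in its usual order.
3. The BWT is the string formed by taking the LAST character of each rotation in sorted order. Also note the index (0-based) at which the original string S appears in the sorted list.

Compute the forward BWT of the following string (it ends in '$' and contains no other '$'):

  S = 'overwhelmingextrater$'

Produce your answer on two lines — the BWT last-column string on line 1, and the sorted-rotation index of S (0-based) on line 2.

All 21 rotations (rotation i = S[i:]+S[:i]):
  rot[0] = overwhelmingextrater$
  rot[1] = verwhelmingextrater$o
  rot[2] = erwhelmingextrater$ov
  rot[3] = rwhelmingextrater$ove
  rot[4] = whelmingextrater$over
  rot[5] = helmingextrater$overw
  rot[6] = elmingextrater$overwh
  rot[7] = lmingextrater$overwhe
  rot[8] = mingextrater$overwhel
  rot[9] = ingextrater$overwhelm
  rot[10] = ngextrater$overwhelmi
  rot[11] = gextrater$overwhelmin
  rot[12] = extrater$overwhelming
  rot[13] = xtrater$overwhelminge
  rot[14] = trater$overwhelmingex
  rot[15] = rater$overwhelmingext
  rot[16] = ater$overwhelmingextr
  rot[17] = ter$overwhelmingextra
  rot[18] = er$overwhelmingextrat
  rot[19] = r$overwhelmingextrate
  rot[20] = $overwhelmingextrater
Sorted (with $ < everything):
  sorted[0] = $overwhelmingextrater  (last char: 'r')
  sorted[1] = ater$overwhelmingextr  (last char: 'r')
  sorted[2] = elmingextrater$overwh  (last char: 'h')
  sorted[3] = er$overwhelmingextrat  (last char: 't')
  sorted[4] = erwhelmingextrater$ov  (last char: 'v')
  sorted[5] = extrater$overwhelming  (last char: 'g')
  sorted[6] = gextrater$overwhelmin  (last char: 'n')
  sorted[7] = helmingextrater$overw  (last char: 'w')
  sorted[8] = ingextrater$overwhelm  (last char: 'm')
  sorted[9] = lmingextrater$overwhe  (last char: 'e')
  sorted[10] = mingextrater$overwhel  (last char: 'l')
  sorted[11] = ngextrater$overwhelmi  (last char: 'i')
  sorted[12] = overwhelmingextrater$  (last char: '$')
  sorted[13] = r$overwhelmingextrate  (last char: 'e')
  sorted[14] = rater$overwhelmingext  (last char: 't')
  sorted[15] = rwhelmingextrater$ove  (last char: 'e')
  sorted[16] = ter$overwhelmingextra  (last char: 'a')
  sorted[17] = trater$overwhelmingex  (last char: 'x')
  sorted[18] = verwhelmingextrater$o  (last char: 'o')
  sorted[19] = whelmingextrater$over  (last char: 'r')
  sorted[20] = xtrater$overwhelminge  (last char: 'e')
Last column: rrhtvgnwmeli$eteaxore
Original string S is at sorted index 12

Answer: rrhtvgnwmeli$eteaxore
12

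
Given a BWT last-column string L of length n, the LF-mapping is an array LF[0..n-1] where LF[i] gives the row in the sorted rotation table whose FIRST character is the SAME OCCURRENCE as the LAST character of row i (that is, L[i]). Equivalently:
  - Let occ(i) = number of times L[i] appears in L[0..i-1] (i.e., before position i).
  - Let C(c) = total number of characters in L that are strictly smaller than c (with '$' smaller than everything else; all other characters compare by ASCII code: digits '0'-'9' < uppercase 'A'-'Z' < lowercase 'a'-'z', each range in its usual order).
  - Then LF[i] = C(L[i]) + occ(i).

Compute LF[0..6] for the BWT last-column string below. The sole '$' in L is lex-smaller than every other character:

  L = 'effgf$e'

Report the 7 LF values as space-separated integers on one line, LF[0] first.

Char counts: '$':1, 'e':2, 'f':3, 'g':1
C (first-col start): C('$')=0, C('e')=1, C('f')=3, C('g')=6
L[0]='e': occ=0, LF[0]=C('e')+0=1+0=1
L[1]='f': occ=0, LF[1]=C('f')+0=3+0=3
L[2]='f': occ=1, LF[2]=C('f')+1=3+1=4
L[3]='g': occ=0, LF[3]=C('g')+0=6+0=6
L[4]='f': occ=2, LF[4]=C('f')+2=3+2=5
L[5]='$': occ=0, LF[5]=C('$')+0=0+0=0
L[6]='e': occ=1, LF[6]=C('e')+1=1+1=2

Answer: 1 3 4 6 5 0 2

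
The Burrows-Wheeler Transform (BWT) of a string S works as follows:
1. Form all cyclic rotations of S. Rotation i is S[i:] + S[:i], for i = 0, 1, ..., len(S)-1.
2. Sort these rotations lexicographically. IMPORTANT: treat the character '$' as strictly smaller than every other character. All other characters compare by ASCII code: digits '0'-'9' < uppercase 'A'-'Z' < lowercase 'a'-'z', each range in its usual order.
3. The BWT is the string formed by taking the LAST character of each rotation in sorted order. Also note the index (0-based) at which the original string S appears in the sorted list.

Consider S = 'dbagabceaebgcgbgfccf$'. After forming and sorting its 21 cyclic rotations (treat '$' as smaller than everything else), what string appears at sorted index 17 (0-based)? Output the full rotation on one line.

All 21 rotations (rotation i = S[i:]+S[:i]):
  rot[0] = dbagabceaebgcgbgfccf$
  rot[1] = bagabceaebgcgbgfccf$d
  rot[2] = agabceaebgcgbgfccf$db
  rot[3] = gabceaebgcgbgfccf$dba
  rot[4] = abceaebgcgbgfccf$dbag
  rot[5] = bceaebgcgbgfccf$dbaga
  rot[6] = ceaebgcgbgfccf$dbagab
  rot[7] = eaebgcgbgfccf$dbagabc
  rot[8] = aebgcgbgfccf$dbagabce
  rot[9] = ebgcgbgfccf$dbagabcea
  rot[10] = bgcgbgfccf$dbagabceae
  rot[11] = gcgbgfccf$dbagabceaeb
  rot[12] = cgbgfccf$dbagabceaebg
  rot[13] = gbgfccf$dbagabceaebgc
  rot[14] = bgfccf$dbagabceaebgcg
  rot[15] = gfccf$dbagabceaebgcgb
  rot[16] = fccf$dbagabceaebgcgbg
  rot[17] = ccf$dbagabceaebgcgbgf
  rot[18] = cf$dbagabceaebgcgbgfc
  rot[19] = f$dbagabceaebgcgbgfcc
  rot[20] = $dbagabceaebgcgbgfccf
Sorted (with $ < everything):
  sorted[0] = $dbagabceaebgcgbgfccf
  sorted[1] = abceaebgcgbgfccf$dbag
  sorted[2] = aebgcgbgfccf$dbagabce
  sorted[3] = agabceaebgcgbgfccf$db
  sorted[4] = bagabceaebgcgbgfccf$d
  sorted[5] = bceaebgcgbgfccf$dbaga
  sorted[6] = bgcgbgfccf$dbagabceae
  sorted[7] = bgfccf$dbagabceaebgcg
  sorted[8] = ccf$dbagabceaebgcgbgf
  sorted[9] = ceaebgcgbgfccf$dbagab
  sorted[10] = cf$dbagabceaebgcgbgfc
  sorted[11] = cgbgfccf$dbagabceaebg
  sorted[12] = dbagabceaebgcgbgfccf$
  sorted[13] = eaebgcgbgfccf$dbagabc
  sorted[14] = ebgcgbgfccf$dbagabcea
  sorted[15] = f$dbagabceaebgcgbgfcc
  sorted[16] = fccf$dbagabceaebgcgbg
  sorted[17] = gabceaebgcgbgfccf$dba
  sorted[18] = gbgfccf$dbagabceaebgc
  sorted[19] = gcgbgfccf$dbagabceaeb
  sorted[20] = gfccf$dbagabceaebgcgb
sorted[17] = gabceaebgcgbgfccf$dba

Answer: gabceaebgcgbgfccf$dba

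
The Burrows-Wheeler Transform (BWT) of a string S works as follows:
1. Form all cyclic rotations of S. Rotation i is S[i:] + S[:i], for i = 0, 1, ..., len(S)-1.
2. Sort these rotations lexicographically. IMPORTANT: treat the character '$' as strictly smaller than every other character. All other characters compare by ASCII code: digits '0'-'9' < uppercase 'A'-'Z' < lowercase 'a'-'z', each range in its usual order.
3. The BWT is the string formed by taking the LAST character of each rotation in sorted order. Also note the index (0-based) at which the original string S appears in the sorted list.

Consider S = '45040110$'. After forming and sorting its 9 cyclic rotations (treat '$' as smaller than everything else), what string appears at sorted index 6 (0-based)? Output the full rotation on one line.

All 9 rotations (rotation i = S[i:]+S[:i]):
  rot[0] = 45040110$
  rot[1] = 5040110$4
  rot[2] = 040110$45
  rot[3] = 40110$450
  rot[4] = 0110$4504
  rot[5] = 110$45040
  rot[6] = 10$450401
  rot[7] = 0$4504011
  rot[8] = $45040110
Sorted (with $ < everything):
  sorted[0] = $45040110
  sorted[1] = 0$4504011
  sorted[2] = 0110$4504
  sorted[3] = 040110$45
  sorted[4] = 10$450401
  sorted[5] = 110$45040
  sorted[6] = 40110$450
  sorted[7] = 45040110$
  sorted[8] = 5040110$4
sorted[6] = 40110$450

Answer: 40110$450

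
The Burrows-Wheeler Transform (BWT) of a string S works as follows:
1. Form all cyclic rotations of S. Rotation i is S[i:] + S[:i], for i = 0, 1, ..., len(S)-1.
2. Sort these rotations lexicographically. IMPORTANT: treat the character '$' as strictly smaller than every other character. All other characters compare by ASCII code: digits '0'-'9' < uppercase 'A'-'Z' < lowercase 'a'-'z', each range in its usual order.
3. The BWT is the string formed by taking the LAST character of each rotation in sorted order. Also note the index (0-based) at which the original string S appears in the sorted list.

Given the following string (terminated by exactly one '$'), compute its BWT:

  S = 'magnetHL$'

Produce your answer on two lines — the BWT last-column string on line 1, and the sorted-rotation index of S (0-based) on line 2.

All 9 rotations (rotation i = S[i:]+S[:i]):
  rot[0] = magnetHL$
  rot[1] = agnetHL$m
  rot[2] = gnetHL$ma
  rot[3] = netHL$mag
  rot[4] = etHL$magn
  rot[5] = tHL$magne
  rot[6] = HL$magnet
  rot[7] = L$magnetH
  rot[8] = $magnetHL
Sorted (with $ < everything):
  sorted[0] = $magnetHL  (last char: 'L')
  sorted[1] = HL$magnet  (last char: 't')
  sorted[2] = L$magnetH  (last char: 'H')
  sorted[3] = agnetHL$m  (last char: 'm')
  sorted[4] = etHL$magn  (last char: 'n')
  sorted[5] = gnetHL$ma  (last char: 'a')
  sorted[6] = magnetHL$  (last char: '$')
  sorted[7] = netHL$mag  (last char: 'g')
  sorted[8] = tHL$magne  (last char: 'e')
Last column: LtHmna$ge
Original string S is at sorted index 6

Answer: LtHmna$ge
6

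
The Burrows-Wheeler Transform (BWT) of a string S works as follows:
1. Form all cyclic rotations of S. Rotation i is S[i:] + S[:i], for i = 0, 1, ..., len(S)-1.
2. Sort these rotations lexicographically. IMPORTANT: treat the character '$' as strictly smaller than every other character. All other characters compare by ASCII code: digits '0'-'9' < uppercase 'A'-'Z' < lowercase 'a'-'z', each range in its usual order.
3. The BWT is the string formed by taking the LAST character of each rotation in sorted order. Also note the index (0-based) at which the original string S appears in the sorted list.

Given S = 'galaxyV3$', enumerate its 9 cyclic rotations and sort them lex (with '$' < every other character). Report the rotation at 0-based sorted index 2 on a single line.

All 9 rotations (rotation i = S[i:]+S[:i]):
  rot[0] = galaxyV3$
  rot[1] = alaxyV3$g
  rot[2] = laxyV3$ga
  rot[3] = axyV3$gal
  rot[4] = xyV3$gala
  rot[5] = yV3$galax
  rot[6] = V3$galaxy
  rot[7] = 3$galaxyV
  rot[8] = $galaxyV3
Sorted (with $ < everything):
  sorted[0] = $galaxyV3
  sorted[1] = 3$galaxyV
  sorted[2] = V3$galaxy
  sorted[3] = alaxyV3$g
  sorted[4] = axyV3$gal
  sorted[5] = galaxyV3$
  sorted[6] = laxyV3$ga
  sorted[7] = xyV3$gala
  sorted[8] = yV3$galax
sorted[2] = V3$galaxy

Answer: V3$galaxy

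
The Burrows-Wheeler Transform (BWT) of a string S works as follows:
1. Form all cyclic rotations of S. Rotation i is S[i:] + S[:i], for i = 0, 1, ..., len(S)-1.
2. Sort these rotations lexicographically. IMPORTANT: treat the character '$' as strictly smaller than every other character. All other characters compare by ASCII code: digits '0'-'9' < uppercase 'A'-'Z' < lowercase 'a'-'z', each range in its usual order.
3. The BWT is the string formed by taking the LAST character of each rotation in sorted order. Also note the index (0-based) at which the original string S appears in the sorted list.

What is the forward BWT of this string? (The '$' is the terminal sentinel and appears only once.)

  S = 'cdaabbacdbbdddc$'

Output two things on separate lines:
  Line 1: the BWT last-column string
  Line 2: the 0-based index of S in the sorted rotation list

Answer: cdabbadbd$accddb
9

Derivation:
All 16 rotations (rotation i = S[i:]+S[:i]):
  rot[0] = cdaabbacdbbdddc$
  rot[1] = daabbacdbbdddc$c
  rot[2] = aabbacdbbdddc$cd
  rot[3] = abbacdbbdddc$cda
  rot[4] = bbacdbbdddc$cdaa
  rot[5] = bacdbbdddc$cdaab
  rot[6] = acdbbdddc$cdaabb
  rot[7] = cdbbdddc$cdaabba
  rot[8] = dbbdddc$cdaabbac
  rot[9] = bbdddc$cdaabbacd
  rot[10] = bdddc$cdaabbacdb
  rot[11] = dddc$cdaabbacdbb
  rot[12] = ddc$cdaabbacdbbd
  rot[13] = dc$cdaabbacdbbdd
  rot[14] = c$cdaabbacdbbddd
  rot[15] = $cdaabbacdbbdddc
Sorted (with $ < everything):
  sorted[0] = $cdaabbacdbbdddc  (last char: 'c')
  sorted[1] = aabbacdbbdddc$cd  (last char: 'd')
  sorted[2] = abbacdbbdddc$cda  (last char: 'a')
  sorted[3] = acdbbdddc$cdaabb  (last char: 'b')
  sorted[4] = bacdbbdddc$cdaab  (last char: 'b')
  sorted[5] = bbacdbbdddc$cdaa  (last char: 'a')
  sorted[6] = bbdddc$cdaabbacd  (last char: 'd')
  sorted[7] = bdddc$cdaabbacdb  (last char: 'b')
  sorted[8] = c$cdaabbacdbbddd  (last char: 'd')
  sorted[9] = cdaabbacdbbdddc$  (last char: '$')
  sorted[10] = cdbbdddc$cdaabba  (last char: 'a')
  sorted[11] = daabbacdbbdddc$c  (last char: 'c')
  sorted[12] = dbbdddc$cdaabbac  (last char: 'c')
  sorted[13] = dc$cdaabbacdbbdd  (last char: 'd')
  sorted[14] = ddc$cdaabbacdbbd  (last char: 'd')
  sorted[15] = dddc$cdaabbacdbb  (last char: 'b')
Last column: cdabbadbd$accddb
Original string S is at sorted index 9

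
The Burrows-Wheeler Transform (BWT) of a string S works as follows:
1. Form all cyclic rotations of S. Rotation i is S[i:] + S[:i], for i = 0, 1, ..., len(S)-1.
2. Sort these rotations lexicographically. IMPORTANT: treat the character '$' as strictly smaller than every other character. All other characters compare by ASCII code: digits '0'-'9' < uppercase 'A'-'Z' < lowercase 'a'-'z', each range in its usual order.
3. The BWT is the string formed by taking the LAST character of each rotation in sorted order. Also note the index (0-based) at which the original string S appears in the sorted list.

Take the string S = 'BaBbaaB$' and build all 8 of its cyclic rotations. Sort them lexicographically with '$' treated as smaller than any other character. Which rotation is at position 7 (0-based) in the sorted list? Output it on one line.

All 8 rotations (rotation i = S[i:]+S[:i]):
  rot[0] = BaBbaaB$
  rot[1] = aBbaaB$B
  rot[2] = BbaaB$Ba
  rot[3] = baaB$BaB
  rot[4] = aaB$BaBb
  rot[5] = aB$BaBba
  rot[6] = B$BaBbaa
  rot[7] = $BaBbaaB
Sorted (with $ < everything):
  sorted[0] = $BaBbaaB
  sorted[1] = B$BaBbaa
  sorted[2] = BaBbaaB$
  sorted[3] = BbaaB$Ba
  sorted[4] = aB$BaBba
  sorted[5] = aBbaaB$B
  sorted[6] = aaB$BaBb
  sorted[7] = baaB$BaB
sorted[7] = baaB$BaB

Answer: baaB$BaB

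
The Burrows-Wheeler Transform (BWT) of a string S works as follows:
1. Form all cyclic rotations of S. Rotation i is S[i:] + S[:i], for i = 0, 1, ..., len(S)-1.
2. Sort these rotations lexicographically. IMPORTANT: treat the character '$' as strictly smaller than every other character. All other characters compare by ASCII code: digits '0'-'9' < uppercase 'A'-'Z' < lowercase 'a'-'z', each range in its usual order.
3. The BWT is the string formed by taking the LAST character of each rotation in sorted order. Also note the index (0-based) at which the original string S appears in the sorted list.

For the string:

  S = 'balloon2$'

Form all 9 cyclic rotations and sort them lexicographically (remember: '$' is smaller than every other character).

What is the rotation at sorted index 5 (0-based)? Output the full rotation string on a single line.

All 9 rotations (rotation i = S[i:]+S[:i]):
  rot[0] = balloon2$
  rot[1] = alloon2$b
  rot[2] = lloon2$ba
  rot[3] = loon2$bal
  rot[4] = oon2$ball
  rot[5] = on2$ballo
  rot[6] = n2$balloo
  rot[7] = 2$balloon
  rot[8] = $balloon2
Sorted (with $ < everything):
  sorted[0] = $balloon2
  sorted[1] = 2$balloon
  sorted[2] = alloon2$b
  sorted[3] = balloon2$
  sorted[4] = lloon2$ba
  sorted[5] = loon2$bal
  sorted[6] = n2$balloo
  sorted[7] = on2$ballo
  sorted[8] = oon2$ball
sorted[5] = loon2$bal

Answer: loon2$bal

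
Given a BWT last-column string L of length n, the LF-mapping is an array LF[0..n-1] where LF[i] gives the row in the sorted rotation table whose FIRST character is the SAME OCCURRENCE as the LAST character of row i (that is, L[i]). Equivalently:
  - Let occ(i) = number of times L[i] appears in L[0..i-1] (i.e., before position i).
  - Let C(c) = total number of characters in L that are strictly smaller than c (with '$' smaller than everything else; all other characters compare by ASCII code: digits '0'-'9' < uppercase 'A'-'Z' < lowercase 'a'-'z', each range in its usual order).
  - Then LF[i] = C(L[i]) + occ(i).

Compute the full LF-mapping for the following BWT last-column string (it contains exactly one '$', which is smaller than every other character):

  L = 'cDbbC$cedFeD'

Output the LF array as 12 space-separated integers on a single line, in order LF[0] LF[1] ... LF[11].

Char counts: '$':1, 'C':1, 'D':2, 'F':1, 'b':2, 'c':2, 'd':1, 'e':2
C (first-col start): C('$')=0, C('C')=1, C('D')=2, C('F')=4, C('b')=5, C('c')=7, C('d')=9, C('e')=10
L[0]='c': occ=0, LF[0]=C('c')+0=7+0=7
L[1]='D': occ=0, LF[1]=C('D')+0=2+0=2
L[2]='b': occ=0, LF[2]=C('b')+0=5+0=5
L[3]='b': occ=1, LF[3]=C('b')+1=5+1=6
L[4]='C': occ=0, LF[4]=C('C')+0=1+0=1
L[5]='$': occ=0, LF[5]=C('$')+0=0+0=0
L[6]='c': occ=1, LF[6]=C('c')+1=7+1=8
L[7]='e': occ=0, LF[7]=C('e')+0=10+0=10
L[8]='d': occ=0, LF[8]=C('d')+0=9+0=9
L[9]='F': occ=0, LF[9]=C('F')+0=4+0=4
L[10]='e': occ=1, LF[10]=C('e')+1=10+1=11
L[11]='D': occ=1, LF[11]=C('D')+1=2+1=3

Answer: 7 2 5 6 1 0 8 10 9 4 11 3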